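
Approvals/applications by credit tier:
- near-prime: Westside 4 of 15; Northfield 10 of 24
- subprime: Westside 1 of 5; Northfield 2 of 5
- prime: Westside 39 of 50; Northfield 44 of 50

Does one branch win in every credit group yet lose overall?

No

Near-prime: Westside 4/15 = 26.7%, Northfield 10/24 = 41.7% → Northfield
Subprime: Westside 1/5 = 20.0%, Northfield 2/5 = 40.0% → Northfield
Prime: Westside 39/50 = 78.0%, Northfield 44/50 = 88.0% → Northfield
Overall: Westside 44/70 = 62.9%, Northfield 56/79 = 70.9% → Northfield
Northfield wins overall and in every credit group — no reversal.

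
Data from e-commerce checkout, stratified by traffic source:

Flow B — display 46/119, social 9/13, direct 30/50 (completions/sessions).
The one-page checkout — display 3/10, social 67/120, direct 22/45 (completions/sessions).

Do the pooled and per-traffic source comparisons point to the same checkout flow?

No

Display: Flow B 46/119 = 38.7%, the one-page checkout 3/10 = 30.0% → Flow B
Social: Flow B 9/13 = 69.2%, the one-page checkout 67/120 = 55.8% → Flow B
Direct: Flow B 30/50 = 60.0%, the one-page checkout 22/45 = 48.9% → Flow B
Overall: Flow B 85/182 = 46.7%, the one-page checkout 92/175 = 52.6% → the one-page checkout
Flow B wins each traffic group but the one-page checkout wins overall — the comparison reverses. Flow B's sessions skew toward display, which has a lower base rate.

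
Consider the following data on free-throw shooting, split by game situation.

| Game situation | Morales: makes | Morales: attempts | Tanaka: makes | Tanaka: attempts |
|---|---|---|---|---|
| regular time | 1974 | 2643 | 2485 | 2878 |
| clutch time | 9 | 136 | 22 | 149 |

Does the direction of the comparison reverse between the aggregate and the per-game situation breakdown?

Regular time: Morales 1974/2643 = 74.7%, Tanaka 2485/2878 = 86.3% → Tanaka
Clutch time: Morales 9/136 = 6.6%, Tanaka 22/149 = 14.8% → Tanaka
Overall: Morales 1983/2779 = 71.4%, Tanaka 2507/3027 = 82.8% → Tanaka
Tanaka wins overall and in every game group — no reversal.

No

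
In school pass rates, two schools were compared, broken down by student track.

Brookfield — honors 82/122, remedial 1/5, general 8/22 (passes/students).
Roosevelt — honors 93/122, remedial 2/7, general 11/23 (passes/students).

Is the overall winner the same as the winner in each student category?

Honors: Brookfield 82/122 = 67.2%, Roosevelt 93/122 = 76.2% → Roosevelt
Remedial: Brookfield 1/5 = 20.0%, Roosevelt 2/7 = 28.6% → Roosevelt
General: Brookfield 8/22 = 36.4%, Roosevelt 11/23 = 47.8% → Roosevelt
Overall: Brookfield 91/149 = 61.1%, Roosevelt 106/152 = 69.7% → Roosevelt
Roosevelt wins overall and in every student group — no reversal.

Yes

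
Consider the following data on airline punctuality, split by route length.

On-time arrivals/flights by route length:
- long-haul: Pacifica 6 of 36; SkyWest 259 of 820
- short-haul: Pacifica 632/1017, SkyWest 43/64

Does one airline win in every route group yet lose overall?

Long-haul: Pacifica 6/36 = 16.7%, SkyWest 259/820 = 31.6% → SkyWest
Short-haul: Pacifica 632/1017 = 62.1%, SkyWest 43/64 = 67.2% → SkyWest
Overall: Pacifica 638/1053 = 60.6%, SkyWest 302/884 = 34.2% → Pacifica
SkyWest wins each route group but Pacifica wins overall — the comparison reverses. SkyWest's flights skew toward long-haul, which has a lower base rate.

Yes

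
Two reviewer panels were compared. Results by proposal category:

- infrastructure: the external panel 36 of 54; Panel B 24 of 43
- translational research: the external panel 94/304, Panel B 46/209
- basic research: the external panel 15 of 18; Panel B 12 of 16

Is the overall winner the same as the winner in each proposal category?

Yes

Infrastructure: the external panel 36/54 = 66.7%, Panel B 24/43 = 55.8% → the external panel
Translational research: the external panel 94/304 = 30.9%, Panel B 46/209 = 22.0% → the external panel
Basic research: the external panel 15/18 = 83.3%, Panel B 12/16 = 75.0% → the external panel
Overall: the external panel 145/376 = 38.6%, Panel B 82/268 = 30.6% → the external panel
The external panel wins overall and in every proposal group — no reversal.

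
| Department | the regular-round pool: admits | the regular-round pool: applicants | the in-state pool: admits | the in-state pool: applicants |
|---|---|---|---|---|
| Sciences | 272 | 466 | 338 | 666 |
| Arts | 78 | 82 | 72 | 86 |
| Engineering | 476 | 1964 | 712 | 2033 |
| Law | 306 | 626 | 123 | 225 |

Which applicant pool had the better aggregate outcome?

Sciences: the regular-round pool 272/466 = 58.4%, the in-state pool 338/666 = 50.8% → the regular-round pool
Arts: the regular-round pool 78/82 = 95.1%, the in-state pool 72/86 = 83.7% → the regular-round pool
Engineering: the regular-round pool 476/1964 = 24.2%, the in-state pool 712/2033 = 35.0% → the in-state pool
Law: the regular-round pool 306/626 = 48.9%, the in-state pool 123/225 = 54.7% → the in-state pool
Overall: the regular-round pool 1132/3138 = 36.1%, the in-state pool 1245/3010 = 41.4% → the in-state pool
(Neither sweeps every department group, but the in-state pool has the higher pooled rate.)

the in-state pool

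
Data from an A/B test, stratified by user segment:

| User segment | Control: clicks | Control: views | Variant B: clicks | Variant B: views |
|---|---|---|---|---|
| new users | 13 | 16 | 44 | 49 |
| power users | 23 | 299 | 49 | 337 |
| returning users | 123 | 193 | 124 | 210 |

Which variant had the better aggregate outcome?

Variant B

New users: Control 13/16 = 81.2%, Variant B 44/49 = 89.8% → Variant B
Power users: Control 23/299 = 7.7%, Variant B 49/337 = 14.5% → Variant B
Returning users: Control 123/193 = 63.7%, Variant B 124/210 = 59.0% → Control
Overall: Control 159/508 = 31.3%, Variant B 217/596 = 36.4% → Variant B
(Neither sweeps every user group, but Variant B has the higher pooled rate.)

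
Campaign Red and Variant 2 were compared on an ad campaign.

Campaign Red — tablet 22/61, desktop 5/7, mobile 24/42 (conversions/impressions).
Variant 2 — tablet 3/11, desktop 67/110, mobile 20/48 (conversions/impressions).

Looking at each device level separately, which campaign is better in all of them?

Campaign Red

Tablet: Campaign Red 22/61 = 36.1%, Variant 2 3/11 = 27.3% → Campaign Red
Desktop: Campaign Red 5/7 = 71.4%, Variant 2 67/110 = 60.9% → Campaign Red
Mobile: Campaign Red 24/42 = 57.1%, Variant 2 20/48 = 41.7% → Campaign Red
Campaign Red has the higher rate in all 3 groups.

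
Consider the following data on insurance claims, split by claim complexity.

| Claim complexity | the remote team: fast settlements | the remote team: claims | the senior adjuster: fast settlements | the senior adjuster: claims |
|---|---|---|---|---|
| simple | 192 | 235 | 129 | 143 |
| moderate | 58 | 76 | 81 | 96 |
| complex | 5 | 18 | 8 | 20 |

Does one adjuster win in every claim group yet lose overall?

Simple: the remote team 192/235 = 81.7%, the senior adjuster 129/143 = 90.2% → the senior adjuster
Moderate: the remote team 58/76 = 76.3%, the senior adjuster 81/96 = 84.4% → the senior adjuster
Complex: the remote team 5/18 = 27.8%, the senior adjuster 8/20 = 40.0% → the senior adjuster
Overall: the remote team 255/329 = 77.5%, the senior adjuster 218/259 = 84.2% → the senior adjuster
The senior adjuster wins overall and in every claim group — no reversal.

No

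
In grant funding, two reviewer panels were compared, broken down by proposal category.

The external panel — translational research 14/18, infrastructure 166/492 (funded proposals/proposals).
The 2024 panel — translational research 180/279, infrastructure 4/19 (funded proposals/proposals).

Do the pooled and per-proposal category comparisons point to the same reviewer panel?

No

Translational research: the external panel 14/18 = 77.8%, the 2024 panel 180/279 = 64.5% → the external panel
Infrastructure: the external panel 166/492 = 33.7%, the 2024 panel 4/19 = 21.1% → the external panel
Overall: the external panel 180/510 = 35.3%, the 2024 panel 184/298 = 61.7% → the 2024 panel
The external panel wins each proposal group but the 2024 panel wins overall — the comparison reverses. The external panel's proposals skew toward infrastructure, which has a lower base rate.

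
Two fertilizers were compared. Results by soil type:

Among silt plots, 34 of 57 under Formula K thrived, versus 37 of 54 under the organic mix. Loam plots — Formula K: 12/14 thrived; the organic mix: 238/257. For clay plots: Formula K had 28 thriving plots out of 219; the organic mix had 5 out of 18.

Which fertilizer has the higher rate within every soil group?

Silt: Formula K 34/57 = 59.6%, the organic mix 37/54 = 68.5% → the organic mix
Loam: Formula K 12/14 = 85.7%, the organic mix 238/257 = 92.6% → the organic mix
Clay: Formula K 28/219 = 12.8%, the organic mix 5/18 = 27.8% → the organic mix
The organic mix has the higher rate in all 3 groups.

the organic mix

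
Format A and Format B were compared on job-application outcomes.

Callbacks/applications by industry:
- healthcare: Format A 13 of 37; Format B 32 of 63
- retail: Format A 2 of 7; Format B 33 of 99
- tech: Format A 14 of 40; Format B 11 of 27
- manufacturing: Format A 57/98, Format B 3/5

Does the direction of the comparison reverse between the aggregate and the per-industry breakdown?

Healthcare: Format A 13/37 = 35.1%, Format B 32/63 = 50.8% → Format B
Retail: Format A 2/7 = 28.6%, Format B 33/99 = 33.3% → Format B
Tech: Format A 14/40 = 35.0%, Format B 11/27 = 40.7% → Format B
Manufacturing: Format A 57/98 = 58.2%, Format B 3/5 = 60.0% → Format B
Overall: Format A 86/182 = 47.3%, Format B 79/194 = 40.7% → Format A
Format B wins each industry group but Format A wins overall — the comparison reverses. Format B's applications skew toward retail, which has a lower base rate.

Yes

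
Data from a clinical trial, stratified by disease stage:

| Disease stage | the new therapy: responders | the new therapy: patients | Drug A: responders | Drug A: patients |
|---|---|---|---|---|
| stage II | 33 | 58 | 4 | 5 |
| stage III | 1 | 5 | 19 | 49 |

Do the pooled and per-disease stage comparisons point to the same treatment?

Stage II: the new therapy 33/58 = 56.9%, Drug A 4/5 = 80.0% → Drug A
Stage III: the new therapy 1/5 = 20.0%, Drug A 19/49 = 38.8% → Drug A
Overall: the new therapy 34/63 = 54.0%, Drug A 23/54 = 42.6% → the new therapy
Drug A wins each disease group but the new therapy wins overall — the comparison reverses. Drug A's patients skew toward stage III, which has a lower base rate.

No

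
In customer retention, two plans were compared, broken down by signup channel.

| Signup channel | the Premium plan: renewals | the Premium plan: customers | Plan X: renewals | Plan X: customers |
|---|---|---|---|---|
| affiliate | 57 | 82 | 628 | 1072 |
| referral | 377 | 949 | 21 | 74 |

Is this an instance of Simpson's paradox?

Yes

Affiliate: the Premium plan 57/82 = 69.5%, Plan X 628/1072 = 58.6% → the Premium plan
Referral: the Premium plan 377/949 = 39.7%, Plan X 21/74 = 28.4% → the Premium plan
Overall: the Premium plan 434/1031 = 42.1%, Plan X 649/1146 = 56.6% → Plan X
The Premium plan wins each signup group but Plan X wins overall — the comparison reverses. The Premium plan's customers skew toward referral, which has a lower base rate.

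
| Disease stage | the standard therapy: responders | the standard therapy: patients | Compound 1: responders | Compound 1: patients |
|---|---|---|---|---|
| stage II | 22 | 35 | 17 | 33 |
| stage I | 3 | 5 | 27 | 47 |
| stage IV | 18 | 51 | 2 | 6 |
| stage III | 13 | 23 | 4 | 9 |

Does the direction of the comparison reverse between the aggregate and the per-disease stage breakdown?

Stage II: the standard therapy 22/35 = 62.9%, Compound 1 17/33 = 51.5% → the standard therapy
Stage I: the standard therapy 3/5 = 60.0%, Compound 1 27/47 = 57.4% → the standard therapy
Stage IV: the standard therapy 18/51 = 35.3%, Compound 1 2/6 = 33.3% → the standard therapy
Stage III: the standard therapy 13/23 = 56.5%, Compound 1 4/9 = 44.4% → the standard therapy
Overall: the standard therapy 56/114 = 49.1%, Compound 1 50/95 = 52.6% → Compound 1
The standard therapy wins each disease group but Compound 1 wins overall — the comparison reverses. The standard therapy's patients skew toward stage IV, which has a lower base rate.

Yes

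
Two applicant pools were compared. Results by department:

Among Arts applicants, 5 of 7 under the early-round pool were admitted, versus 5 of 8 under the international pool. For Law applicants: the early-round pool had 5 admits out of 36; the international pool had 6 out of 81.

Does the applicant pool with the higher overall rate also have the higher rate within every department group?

Yes

Arts: the early-round pool 5/7 = 71.4%, the international pool 5/8 = 62.5% → the early-round pool
Law: the early-round pool 5/36 = 13.9%, the international pool 6/81 = 7.4% → the early-round pool
Overall: the early-round pool 10/43 = 23.3%, the international pool 11/89 = 12.4% → the early-round pool
The early-round pool wins overall and in every department group — no reversal.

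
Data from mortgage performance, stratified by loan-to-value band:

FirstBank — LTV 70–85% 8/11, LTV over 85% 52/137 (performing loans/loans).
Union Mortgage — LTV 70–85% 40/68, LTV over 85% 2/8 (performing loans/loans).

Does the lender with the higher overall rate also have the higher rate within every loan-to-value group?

LTV 70–85%: FirstBank 8/11 = 72.7%, Union Mortgage 40/68 = 58.8% → FirstBank
LTV over 85%: FirstBank 52/137 = 38.0%, Union Mortgage 2/8 = 25.0% → FirstBank
Overall: FirstBank 60/148 = 40.5%, Union Mortgage 42/76 = 55.3% → Union Mortgage
FirstBank wins each loan-to-value group but Union Mortgage wins overall — the comparison reverses. FirstBank's loans skew toward LTV over 85%, which has a lower base rate.

No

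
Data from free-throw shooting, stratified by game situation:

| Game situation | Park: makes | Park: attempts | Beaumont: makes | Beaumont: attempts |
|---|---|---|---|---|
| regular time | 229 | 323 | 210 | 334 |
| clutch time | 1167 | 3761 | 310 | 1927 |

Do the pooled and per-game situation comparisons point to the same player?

Regular time: Park 229/323 = 70.9%, Beaumont 210/334 = 62.9% → Park
Clutch time: Park 1167/3761 = 31.0%, Beaumont 310/1927 = 16.1% → Park
Overall: Park 1396/4084 = 34.2%, Beaumont 520/2261 = 23.0% → Park
Park wins overall and in every game group — no reversal.

Yes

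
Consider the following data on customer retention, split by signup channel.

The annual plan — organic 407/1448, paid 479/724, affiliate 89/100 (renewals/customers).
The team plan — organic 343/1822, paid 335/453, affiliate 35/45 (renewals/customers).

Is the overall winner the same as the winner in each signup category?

Organic: the annual plan 407/1448 = 28.1%, the team plan 343/1822 = 18.8% → the annual plan
Paid: the annual plan 479/724 = 66.2%, the team plan 335/453 = 74.0% → the team plan
Affiliate: the annual plan 89/100 = 89.0%, the team plan 35/45 = 77.8% → the annual plan
Overall: the annual plan 975/2272 = 42.9%, the team plan 713/2320 = 30.7% → the annual plan
Neither sweeps: the annual plan wins 2 of 3 groups, the team plan wins 1. The annual plan wins overall but not every group — no Simpson reversal.

No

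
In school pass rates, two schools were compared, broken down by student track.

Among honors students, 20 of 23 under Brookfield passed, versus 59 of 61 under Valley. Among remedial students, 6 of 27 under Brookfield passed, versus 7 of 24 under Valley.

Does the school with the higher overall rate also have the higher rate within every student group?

Honors: Brookfield 20/23 = 87.0%, Valley 59/61 = 96.7% → Valley
Remedial: Brookfield 6/27 = 22.2%, Valley 7/24 = 29.2% → Valley
Overall: Brookfield 26/50 = 52.0%, Valley 66/85 = 77.6% → Valley
Valley wins overall and in every student group — no reversal.

Yes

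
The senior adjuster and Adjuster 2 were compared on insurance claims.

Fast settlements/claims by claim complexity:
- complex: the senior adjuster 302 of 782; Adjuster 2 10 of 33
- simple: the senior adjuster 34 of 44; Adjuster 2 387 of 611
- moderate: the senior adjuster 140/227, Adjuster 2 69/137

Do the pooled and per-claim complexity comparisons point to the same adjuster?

Complex: the senior adjuster 302/782 = 38.6%, Adjuster 2 10/33 = 30.3% → the senior adjuster
Simple: the senior adjuster 34/44 = 77.3%, Adjuster 2 387/611 = 63.3% → the senior adjuster
Moderate: the senior adjuster 140/227 = 61.7%, Adjuster 2 69/137 = 50.4% → the senior adjuster
Overall: the senior adjuster 476/1053 = 45.2%, Adjuster 2 466/781 = 59.7% → Adjuster 2
The senior adjuster wins each claim group but Adjuster 2 wins overall — the comparison reverses. The senior adjuster's claims skew toward complex, which has a lower base rate.

No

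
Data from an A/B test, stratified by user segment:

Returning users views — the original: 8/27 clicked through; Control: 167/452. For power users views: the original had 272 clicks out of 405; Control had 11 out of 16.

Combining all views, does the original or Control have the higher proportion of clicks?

Returning users: the original 8/27 = 29.6%, Control 167/452 = 36.9% → Control
Power users: the original 272/405 = 67.2%, Control 11/16 = 68.8% → Control
Overall: the original 280/432 = 64.8%, Control 178/468 = 38.0% → the original
(Control wins every user group but the original wins overall — Control's views skew toward the low-rate returning users group.)

the original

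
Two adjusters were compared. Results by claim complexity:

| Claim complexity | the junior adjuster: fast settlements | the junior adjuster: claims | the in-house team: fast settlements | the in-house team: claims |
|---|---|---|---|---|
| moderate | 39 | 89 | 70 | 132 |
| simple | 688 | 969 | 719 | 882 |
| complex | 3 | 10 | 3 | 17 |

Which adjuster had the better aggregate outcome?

the in-house team

Moderate: the junior adjuster 39/89 = 43.8%, the in-house team 70/132 = 53.0% → the in-house team
Simple: the junior adjuster 688/969 = 71.0%, the in-house team 719/882 = 81.5% → the in-house team
Complex: the junior adjuster 3/10 = 30.0%, the in-house team 3/17 = 17.6% → the junior adjuster
Overall: the junior adjuster 730/1068 = 68.4%, the in-house team 792/1031 = 76.8% → the in-house team
(Neither sweeps every claim group, but the in-house team has the higher pooled rate.)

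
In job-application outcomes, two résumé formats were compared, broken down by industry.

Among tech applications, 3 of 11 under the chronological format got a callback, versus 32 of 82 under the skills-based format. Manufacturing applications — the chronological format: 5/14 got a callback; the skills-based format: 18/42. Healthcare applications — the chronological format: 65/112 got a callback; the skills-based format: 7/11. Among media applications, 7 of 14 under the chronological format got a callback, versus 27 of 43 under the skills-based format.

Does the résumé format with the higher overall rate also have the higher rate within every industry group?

Tech: the chronological format 3/11 = 27.3%, the skills-based format 32/82 = 39.0% → the skills-based format
Manufacturing: the chronological format 5/14 = 35.7%, the skills-based format 18/42 = 42.9% → the skills-based format
Healthcare: the chronological format 65/112 = 58.0%, the skills-based format 7/11 = 63.6% → the skills-based format
Media: the chronological format 7/14 = 50.0%, the skills-based format 27/43 = 62.8% → the skills-based format
Overall: the chronological format 80/151 = 53.0%, the skills-based format 84/178 = 47.2% → the chronological format
The skills-based format wins each industry group but the chronological format wins overall — the comparison reverses. The skills-based format's applications skew toward tech, which has a lower base rate.

No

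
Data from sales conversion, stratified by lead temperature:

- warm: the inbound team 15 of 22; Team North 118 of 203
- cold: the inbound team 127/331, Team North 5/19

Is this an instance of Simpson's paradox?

Yes

Warm: the inbound team 15/22 = 68.2%, Team North 118/203 = 58.1% → the inbound team
Cold: the inbound team 127/331 = 38.4%, Team North 5/19 = 26.3% → the inbound team
Overall: the inbound team 142/353 = 40.2%, Team North 123/222 = 55.4% → Team North
The inbound team wins each lead group but Team North wins overall — the comparison reverses. The inbound team's leads skew toward cold, which has a lower base rate.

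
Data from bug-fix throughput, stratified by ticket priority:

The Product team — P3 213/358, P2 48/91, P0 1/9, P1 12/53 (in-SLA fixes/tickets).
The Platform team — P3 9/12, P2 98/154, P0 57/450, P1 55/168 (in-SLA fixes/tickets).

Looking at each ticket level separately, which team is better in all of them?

P3: the Product team 213/358 = 59.5%, the Platform team 9/12 = 75.0% → the Platform team
P2: the Product team 48/91 = 52.7%, the Platform team 98/154 = 63.6% → the Platform team
P0: the Product team 1/9 = 11.1%, the Platform team 57/450 = 12.7% → the Platform team
P1: the Product team 12/53 = 22.6%, the Platform team 55/168 = 32.7% → the Platform team
The Platform team has the higher rate in all 4 groups.

the Platform team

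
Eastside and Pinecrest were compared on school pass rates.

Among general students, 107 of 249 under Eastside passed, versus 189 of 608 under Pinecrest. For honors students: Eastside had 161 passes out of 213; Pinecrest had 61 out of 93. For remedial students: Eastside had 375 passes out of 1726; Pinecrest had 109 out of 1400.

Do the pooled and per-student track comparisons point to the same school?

Yes

General: Eastside 107/249 = 43.0%, Pinecrest 189/608 = 31.1% → Eastside
Honors: Eastside 161/213 = 75.6%, Pinecrest 61/93 = 65.6% → Eastside
Remedial: Eastside 375/1726 = 21.7%, Pinecrest 109/1400 = 7.8% → Eastside
Overall: Eastside 643/2188 = 29.4%, Pinecrest 359/2101 = 17.1% → Eastside
Eastside wins overall and in every student group — no reversal.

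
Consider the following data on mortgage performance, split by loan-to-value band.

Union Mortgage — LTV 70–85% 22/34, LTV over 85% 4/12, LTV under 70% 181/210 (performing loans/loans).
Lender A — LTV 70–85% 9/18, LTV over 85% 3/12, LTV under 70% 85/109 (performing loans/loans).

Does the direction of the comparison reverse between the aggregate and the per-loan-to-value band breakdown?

No

LTV 70–85%: Union Mortgage 22/34 = 64.7%, Lender A 9/18 = 50.0% → Union Mortgage
LTV over 85%: Union Mortgage 4/12 = 33.3%, Lender A 3/12 = 25.0% → Union Mortgage
LTV under 70%: Union Mortgage 181/210 = 86.2%, Lender A 85/109 = 78.0% → Union Mortgage
Overall: Union Mortgage 207/256 = 80.9%, Lender A 97/139 = 69.8% → Union Mortgage
Union Mortgage wins overall and in every loan-to-value group — no reversal.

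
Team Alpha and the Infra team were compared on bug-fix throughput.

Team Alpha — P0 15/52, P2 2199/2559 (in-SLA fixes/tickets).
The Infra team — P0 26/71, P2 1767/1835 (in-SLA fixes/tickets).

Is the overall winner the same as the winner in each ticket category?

P0: Team Alpha 15/52 = 28.8%, the Infra team 26/71 = 36.6% → the Infra team
P2: Team Alpha 2199/2559 = 85.9%, the Infra team 1767/1835 = 96.3% → the Infra team
Overall: Team Alpha 2214/2611 = 84.8%, the Infra team 1793/1906 = 94.1% → the Infra team
The Infra team wins overall and in every ticket group — no reversal.

Yes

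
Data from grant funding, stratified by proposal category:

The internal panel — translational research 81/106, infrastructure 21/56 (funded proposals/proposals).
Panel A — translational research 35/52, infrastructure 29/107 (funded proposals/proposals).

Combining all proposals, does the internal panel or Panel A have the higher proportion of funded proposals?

Translational research: the internal panel 81/106 = 76.4%, Panel A 35/52 = 67.3% → the internal panel
Infrastructure: the internal panel 21/56 = 37.5%, Panel A 29/107 = 27.1% → the internal panel
Overall: the internal panel 102/162 = 63.0%, Panel A 64/159 = 40.3% → the internal panel

the internal panel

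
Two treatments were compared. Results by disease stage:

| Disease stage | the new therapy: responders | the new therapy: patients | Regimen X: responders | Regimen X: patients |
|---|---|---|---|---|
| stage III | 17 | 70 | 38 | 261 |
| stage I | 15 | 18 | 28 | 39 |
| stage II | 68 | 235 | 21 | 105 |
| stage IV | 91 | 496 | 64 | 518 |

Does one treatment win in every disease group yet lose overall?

Stage III: the new therapy 17/70 = 24.3%, Regimen X 38/261 = 14.6% → the new therapy
Stage I: the new therapy 15/18 = 83.3%, Regimen X 28/39 = 71.8% → the new therapy
Stage II: the new therapy 68/235 = 28.9%, Regimen X 21/105 = 20.0% → the new therapy
Stage IV: the new therapy 91/496 = 18.3%, Regimen X 64/518 = 12.4% → the new therapy
Overall: the new therapy 191/819 = 23.3%, Regimen X 151/923 = 16.4% → the new therapy
The new therapy wins overall and in every disease group — no reversal.

No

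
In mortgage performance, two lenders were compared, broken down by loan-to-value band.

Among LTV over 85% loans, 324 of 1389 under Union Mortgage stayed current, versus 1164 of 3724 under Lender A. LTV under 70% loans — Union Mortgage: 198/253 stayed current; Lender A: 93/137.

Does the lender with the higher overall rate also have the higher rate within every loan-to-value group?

LTV over 85%: Union Mortgage 324/1389 = 23.3%, Lender A 1164/3724 = 31.3% → Lender A
LTV under 70%: Union Mortgage 198/253 = 78.3%, Lender A 93/137 = 67.9% → Union Mortgage
Overall: Union Mortgage 522/1642 = 31.8%, Lender A 1257/3861 = 32.6% → Lender A
Neither sweeps: Union Mortgage wins 1 of 2 groups, Lender A wins 1. Lender A wins overall but not every group — no Simpson reversal.

No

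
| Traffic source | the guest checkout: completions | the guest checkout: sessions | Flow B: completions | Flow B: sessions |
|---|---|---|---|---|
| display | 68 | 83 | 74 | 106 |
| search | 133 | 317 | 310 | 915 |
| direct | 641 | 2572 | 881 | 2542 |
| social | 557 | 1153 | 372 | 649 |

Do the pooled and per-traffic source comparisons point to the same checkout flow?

Display: the guest checkout 68/83 = 81.9%, Flow B 74/106 = 69.8% → the guest checkout
Search: the guest checkout 133/317 = 42.0%, Flow B 310/915 = 33.9% → the guest checkout
Direct: the guest checkout 641/2572 = 24.9%, Flow B 881/2542 = 34.7% → Flow B
Social: the guest checkout 557/1153 = 48.3%, Flow B 372/649 = 57.3% → Flow B
Overall: the guest checkout 1399/4125 = 33.9%, Flow B 1637/4212 = 38.9% → Flow B
Neither sweeps: the guest checkout wins 2 of 4 groups, Flow B wins 2. Flow B wins overall but not every group — no Simpson reversal.

No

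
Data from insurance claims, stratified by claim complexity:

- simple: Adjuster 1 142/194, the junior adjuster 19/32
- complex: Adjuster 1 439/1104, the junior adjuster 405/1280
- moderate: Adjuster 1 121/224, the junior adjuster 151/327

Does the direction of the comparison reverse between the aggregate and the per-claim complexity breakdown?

Simple: Adjuster 1 142/194 = 73.2%, the junior adjuster 19/32 = 59.4% → Adjuster 1
Complex: Adjuster 1 439/1104 = 39.8%, the junior adjuster 405/1280 = 31.6% → Adjuster 1
Moderate: Adjuster 1 121/224 = 54.0%, the junior adjuster 151/327 = 46.2% → Adjuster 1
Overall: Adjuster 1 702/1522 = 46.1%, the junior adjuster 575/1639 = 35.1% → Adjuster 1
Adjuster 1 wins overall and in every claim group — no reversal.

No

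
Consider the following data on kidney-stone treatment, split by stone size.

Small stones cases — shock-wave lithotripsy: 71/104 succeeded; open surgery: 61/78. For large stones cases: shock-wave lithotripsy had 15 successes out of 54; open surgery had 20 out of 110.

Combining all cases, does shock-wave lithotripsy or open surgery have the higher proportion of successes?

shock-wave lithotripsy

Small stones: shock-wave lithotripsy 71/104 = 68.3%, open surgery 61/78 = 78.2% → open surgery
Large stones: shock-wave lithotripsy 15/54 = 27.8%, open surgery 20/110 = 18.2% → shock-wave lithotripsy
Overall: shock-wave lithotripsy 86/158 = 54.4%, open surgery 81/188 = 43.1% → shock-wave lithotripsy
(Neither sweeps every stone group, but shock-wave lithotripsy has the higher pooled rate.)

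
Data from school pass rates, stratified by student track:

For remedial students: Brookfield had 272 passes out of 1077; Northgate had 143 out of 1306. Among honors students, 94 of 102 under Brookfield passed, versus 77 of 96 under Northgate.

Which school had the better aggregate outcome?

Brookfield

Remedial: Brookfield 272/1077 = 25.3%, Northgate 143/1306 = 10.9% → Brookfield
Honors: Brookfield 94/102 = 92.2%, Northgate 77/96 = 80.2% → Brookfield
Overall: Brookfield 366/1179 = 31.0%, Northgate 220/1402 = 15.7% → Brookfield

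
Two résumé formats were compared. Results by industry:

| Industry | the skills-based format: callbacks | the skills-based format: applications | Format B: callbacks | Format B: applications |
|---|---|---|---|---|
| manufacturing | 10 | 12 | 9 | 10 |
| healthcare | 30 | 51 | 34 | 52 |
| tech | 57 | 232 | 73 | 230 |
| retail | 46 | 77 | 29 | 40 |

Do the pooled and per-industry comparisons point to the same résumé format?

Yes

Manufacturing: the skills-based format 10/12 = 83.3%, Format B 9/10 = 90.0% → Format B
Healthcare: the skills-based format 30/51 = 58.8%, Format B 34/52 = 65.4% → Format B
Tech: the skills-based format 57/232 = 24.6%, Format B 73/230 = 31.7% → Format B
Retail: the skills-based format 46/77 = 59.7%, Format B 29/40 = 72.5% → Format B
Overall: the skills-based format 143/372 = 38.4%, Format B 145/332 = 43.7% → Format B
Format B wins overall and in every industry group — no reversal.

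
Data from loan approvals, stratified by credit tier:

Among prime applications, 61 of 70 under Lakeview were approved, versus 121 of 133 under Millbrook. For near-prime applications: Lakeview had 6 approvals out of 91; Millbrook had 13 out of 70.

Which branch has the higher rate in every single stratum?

Millbrook

Prime: Lakeview 61/70 = 87.1%, Millbrook 121/133 = 91.0% → Millbrook
Near-prime: Lakeview 6/91 = 6.6%, Millbrook 13/70 = 18.6% → Millbrook
Millbrook has the higher rate in both groups.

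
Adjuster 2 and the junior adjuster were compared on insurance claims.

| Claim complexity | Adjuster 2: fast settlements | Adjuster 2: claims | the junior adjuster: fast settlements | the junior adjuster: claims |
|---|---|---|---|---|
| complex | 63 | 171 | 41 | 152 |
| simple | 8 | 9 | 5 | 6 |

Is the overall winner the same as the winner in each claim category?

Complex: Adjuster 2 63/171 = 36.8%, the junior adjuster 41/152 = 27.0% → Adjuster 2
Simple: Adjuster 2 8/9 = 88.9%, the junior adjuster 5/6 = 83.3% → Adjuster 2
Overall: Adjuster 2 71/180 = 39.4%, the junior adjuster 46/158 = 29.1% → Adjuster 2
Adjuster 2 wins overall and in every claim group — no reversal.

Yes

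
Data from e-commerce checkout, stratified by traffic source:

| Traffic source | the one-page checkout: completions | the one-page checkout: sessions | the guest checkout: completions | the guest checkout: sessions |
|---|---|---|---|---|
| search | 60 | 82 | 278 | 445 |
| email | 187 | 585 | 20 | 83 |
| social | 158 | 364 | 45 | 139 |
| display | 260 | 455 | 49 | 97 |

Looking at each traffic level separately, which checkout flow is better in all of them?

the one-page checkout

Search: the one-page checkout 60/82 = 73.2%, the guest checkout 278/445 = 62.5% → the one-page checkout
Email: the one-page checkout 187/585 = 32.0%, the guest checkout 20/83 = 24.1% → the one-page checkout
Social: the one-page checkout 158/364 = 43.4%, the guest checkout 45/139 = 32.4% → the one-page checkout
Display: the one-page checkout 260/455 = 57.1%, the guest checkout 49/97 = 50.5% → the one-page checkout
The one-page checkout has the higher rate in all 4 groups.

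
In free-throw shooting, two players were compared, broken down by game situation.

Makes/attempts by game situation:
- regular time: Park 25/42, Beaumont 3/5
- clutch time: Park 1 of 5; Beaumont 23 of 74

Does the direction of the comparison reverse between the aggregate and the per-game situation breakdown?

Regular time: Park 25/42 = 59.5%, Beaumont 3/5 = 60.0% → Beaumont
Clutch time: Park 1/5 = 20.0%, Beaumont 23/74 = 31.1% → Beaumont
Overall: Park 26/47 = 55.3%, Beaumont 26/79 = 32.9% → Park
Beaumont wins each game group but Park wins overall — the comparison reverses. Beaumont's attempts skew toward clutch time, which has a lower base rate.

Yes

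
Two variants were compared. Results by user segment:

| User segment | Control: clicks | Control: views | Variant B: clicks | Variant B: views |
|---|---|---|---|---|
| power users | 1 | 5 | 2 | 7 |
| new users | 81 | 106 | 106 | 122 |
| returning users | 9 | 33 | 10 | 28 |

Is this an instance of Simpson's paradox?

No

Power users: Control 1/5 = 20.0%, Variant B 2/7 = 28.6% → Variant B
New users: Control 81/106 = 76.4%, Variant B 106/122 = 86.9% → Variant B
Returning users: Control 9/33 = 27.3%, Variant B 10/28 = 35.7% → Variant B
Overall: Control 91/144 = 63.2%, Variant B 118/157 = 75.2% → Variant B
Variant B wins overall and in every user group — no reversal.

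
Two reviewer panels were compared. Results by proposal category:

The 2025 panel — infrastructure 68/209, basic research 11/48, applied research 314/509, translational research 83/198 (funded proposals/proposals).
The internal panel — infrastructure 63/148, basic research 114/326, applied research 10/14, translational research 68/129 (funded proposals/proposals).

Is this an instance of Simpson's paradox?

Infrastructure: the 2025 panel 68/209 = 32.5%, the internal panel 63/148 = 42.6% → the internal panel
Basic research: the 2025 panel 11/48 = 22.9%, the internal panel 114/326 = 35.0% → the internal panel
Applied research: the 2025 panel 314/509 = 61.7%, the internal panel 10/14 = 71.4% → the internal panel
Translational research: the 2025 panel 83/198 = 41.9%, the internal panel 68/129 = 52.7% → the internal panel
Overall: the 2025 panel 476/964 = 49.4%, the internal panel 255/617 = 41.3% → the 2025 panel
The internal panel wins each proposal group but the 2025 panel wins overall — the comparison reverses. The internal panel's proposals skew toward basic research, which has a lower base rate.

Yes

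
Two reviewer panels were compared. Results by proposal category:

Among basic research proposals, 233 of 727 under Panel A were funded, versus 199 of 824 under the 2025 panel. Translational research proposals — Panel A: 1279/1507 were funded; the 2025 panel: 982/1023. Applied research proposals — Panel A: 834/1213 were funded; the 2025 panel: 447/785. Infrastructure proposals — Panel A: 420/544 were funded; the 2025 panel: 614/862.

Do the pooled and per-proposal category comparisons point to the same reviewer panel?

No

Basic research: Panel A 233/727 = 32.0%, the 2025 panel 199/824 = 24.2% → Panel A
Translational research: Panel A 1279/1507 = 84.9%, the 2025 panel 982/1023 = 96.0% → the 2025 panel
Applied research: Panel A 834/1213 = 68.8%, the 2025 panel 447/785 = 56.9% → Panel A
Infrastructure: Panel A 420/544 = 77.2%, the 2025 panel 614/862 = 71.2% → Panel A
Overall: Panel A 2766/3991 = 69.3%, the 2025 panel 2242/3494 = 64.2% → Panel A
Neither sweeps: Panel A wins 3 of 4 groups, the 2025 panel wins 1. Panel A wins overall but not every group — no Simpson reversal.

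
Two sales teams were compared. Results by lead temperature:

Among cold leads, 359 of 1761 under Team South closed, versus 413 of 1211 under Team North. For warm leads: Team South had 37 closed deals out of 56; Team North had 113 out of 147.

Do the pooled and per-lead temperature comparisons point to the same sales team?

Cold: Team South 359/1761 = 20.4%, Team North 413/1211 = 34.1% → Team North
Warm: Team South 37/56 = 66.1%, Team North 113/147 = 76.9% → Team North
Overall: Team South 396/1817 = 21.8%, Team North 526/1358 = 38.7% → Team North
Team North wins overall and in every lead group — no reversal.

Yes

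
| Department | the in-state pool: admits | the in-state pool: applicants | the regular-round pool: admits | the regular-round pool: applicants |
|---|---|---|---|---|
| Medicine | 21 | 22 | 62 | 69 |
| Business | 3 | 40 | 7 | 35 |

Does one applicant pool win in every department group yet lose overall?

No

Medicine: the in-state pool 21/22 = 95.5%, the regular-round pool 62/69 = 89.9% → the in-state pool
Business: the in-state pool 3/40 = 7.5%, the regular-round pool 7/35 = 20.0% → the regular-round pool
Overall: the in-state pool 24/62 = 38.7%, the regular-round pool 69/104 = 66.3% → the regular-round pool
Neither sweeps: the in-state pool wins 1 of 2 groups, the regular-round pool wins 1. The regular-round pool wins overall but not every group — no Simpson reversal.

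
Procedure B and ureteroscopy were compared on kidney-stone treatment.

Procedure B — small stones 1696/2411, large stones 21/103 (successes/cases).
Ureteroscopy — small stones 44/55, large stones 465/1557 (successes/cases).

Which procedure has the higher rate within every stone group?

Small stones: Procedure B 1696/2411 = 70.3%, ureteroscopy 44/55 = 80.0% → ureteroscopy
Large stones: Procedure B 21/103 = 20.4%, ureteroscopy 465/1557 = 29.9% → ureteroscopy
Ureteroscopy has the higher rate in both groups.

ureteroscopy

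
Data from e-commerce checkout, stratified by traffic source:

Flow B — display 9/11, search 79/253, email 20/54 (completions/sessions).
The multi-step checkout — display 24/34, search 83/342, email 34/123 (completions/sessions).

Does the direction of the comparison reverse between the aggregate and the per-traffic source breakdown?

Display: Flow B 9/11 = 81.8%, the multi-step checkout 24/34 = 70.6% → Flow B
Search: Flow B 79/253 = 31.2%, the multi-step checkout 83/342 = 24.3% → Flow B
Email: Flow B 20/54 = 37.0%, the multi-step checkout 34/123 = 27.6% → Flow B
Overall: Flow B 108/318 = 34.0%, the multi-step checkout 141/499 = 28.3% → Flow B
Flow B wins overall and in every traffic group — no reversal.

No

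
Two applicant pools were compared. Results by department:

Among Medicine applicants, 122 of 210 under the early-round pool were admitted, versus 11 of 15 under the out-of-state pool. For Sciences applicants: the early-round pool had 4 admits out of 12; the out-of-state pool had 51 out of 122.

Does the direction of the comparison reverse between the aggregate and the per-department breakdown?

Medicine: the early-round pool 122/210 = 58.1%, the out-of-state pool 11/15 = 73.3% → the out-of-state pool
Sciences: the early-round pool 4/12 = 33.3%, the out-of-state pool 51/122 = 41.8% → the out-of-state pool
Overall: the early-round pool 126/222 = 56.8%, the out-of-state pool 62/137 = 45.3% → the early-round pool
The out-of-state pool wins each department group but the early-round pool wins overall — the comparison reverses. The out-of-state pool's applicants skew toward Sciences, which has a lower base rate.

Yes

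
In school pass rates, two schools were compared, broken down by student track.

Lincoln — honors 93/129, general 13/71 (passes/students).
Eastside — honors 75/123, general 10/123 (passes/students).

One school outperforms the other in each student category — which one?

Lincoln

Honors: Lincoln 93/129 = 72.1%, Eastside 75/123 = 61.0% → Lincoln
General: Lincoln 13/71 = 18.3%, Eastside 10/123 = 8.1% → Lincoln
Lincoln has the higher rate in both groups.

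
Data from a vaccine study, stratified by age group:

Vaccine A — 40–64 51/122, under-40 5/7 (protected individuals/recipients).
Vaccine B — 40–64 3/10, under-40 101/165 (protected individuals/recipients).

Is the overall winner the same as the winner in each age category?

No

40–64: Vaccine A 51/122 = 41.8%, Vaccine B 3/10 = 30.0% → Vaccine A
Under-40: Vaccine A 5/7 = 71.4%, Vaccine B 101/165 = 61.2% → Vaccine A
Overall: Vaccine A 56/129 = 43.4%, Vaccine B 104/175 = 59.4% → Vaccine B
Vaccine A wins each age group but Vaccine B wins overall — the comparison reverses. Vaccine A's recipients skew toward 40–64, which has a lower base rate.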